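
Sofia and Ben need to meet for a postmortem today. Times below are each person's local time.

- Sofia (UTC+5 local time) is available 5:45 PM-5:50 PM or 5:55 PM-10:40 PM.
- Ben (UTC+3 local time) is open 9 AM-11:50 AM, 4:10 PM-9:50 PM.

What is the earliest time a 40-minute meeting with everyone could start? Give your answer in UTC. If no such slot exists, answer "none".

Sofia in UTC: 12:45-12:50, 12:55-17:40 (subtract 5h to convert from UTC+5).
Ben in UTC: 06:00-08:50, 13:10-18:50 (subtract 3h to convert from UTC+3).
Sofia ∩ Ben: 13:10-17:40.
The first common window of at least 40 minutes is 13:10-17:40, so the earliest start is 13:10.

13:10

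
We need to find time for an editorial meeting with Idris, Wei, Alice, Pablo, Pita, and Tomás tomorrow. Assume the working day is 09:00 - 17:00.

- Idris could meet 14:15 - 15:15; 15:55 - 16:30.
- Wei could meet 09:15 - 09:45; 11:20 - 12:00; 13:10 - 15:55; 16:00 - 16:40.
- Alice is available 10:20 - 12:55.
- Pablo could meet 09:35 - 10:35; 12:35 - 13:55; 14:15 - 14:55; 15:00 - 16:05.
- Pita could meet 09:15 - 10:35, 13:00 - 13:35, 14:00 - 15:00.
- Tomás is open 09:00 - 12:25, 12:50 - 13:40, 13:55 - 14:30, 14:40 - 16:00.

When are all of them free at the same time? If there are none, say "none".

none

Idris ∩ Wei: 14:15-15:15, 16:00-16:30.
Idris ∩ Wei ∩ Alice: ∅.
Idris ∩ Wei ∩ Alice ∩ Pablo: ∅.
Idris ∩ Wei ∩ Alice ∩ Pablo ∩ Pita: ∅.
Idris ∩ Wei ∩ Alice ∩ Pablo ∩ Pita ∩ Tomás: ∅.
There is no time when everyone is free.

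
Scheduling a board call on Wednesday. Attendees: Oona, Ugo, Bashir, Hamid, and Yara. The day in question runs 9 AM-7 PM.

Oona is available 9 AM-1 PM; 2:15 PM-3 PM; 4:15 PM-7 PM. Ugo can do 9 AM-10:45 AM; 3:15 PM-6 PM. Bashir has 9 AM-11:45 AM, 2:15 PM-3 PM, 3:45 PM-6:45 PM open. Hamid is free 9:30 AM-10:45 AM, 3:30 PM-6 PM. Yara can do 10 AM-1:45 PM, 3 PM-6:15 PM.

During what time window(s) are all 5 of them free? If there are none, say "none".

Oona ∩ Ugo: 09:00-10:45, 16:15-18:00.
Oona ∩ Ugo ∩ Bashir: 09:00-10:45, 16:15-18:00.
Oona ∩ Ugo ∩ Bashir ∩ Hamid: 09:30-10:45, 16:15-18:00.
Oona ∩ Ugo ∩ Bashir ∩ Hamid ∩ Yara: 10:00-10:45, 16:15-18:00.

10:00-10:45, 16:15-18:00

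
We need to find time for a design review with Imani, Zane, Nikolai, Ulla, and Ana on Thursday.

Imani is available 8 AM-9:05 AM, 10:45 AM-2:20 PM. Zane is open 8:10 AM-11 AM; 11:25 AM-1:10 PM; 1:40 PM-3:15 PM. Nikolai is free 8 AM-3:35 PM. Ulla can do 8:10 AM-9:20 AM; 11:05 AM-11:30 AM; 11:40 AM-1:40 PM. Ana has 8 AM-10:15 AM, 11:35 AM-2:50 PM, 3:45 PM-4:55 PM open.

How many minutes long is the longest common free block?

90

Imani ∩ Zane: 08:10-09:05, 10:45-11:00, 11:25-13:10, 13:40-14:20.
Imani ∩ Zane ∩ Nikolai: 08:10-09:05, 10:45-11:00, 11:25-13:10, 13:40-14:20.
Imani ∩ Zane ∩ Nikolai ∩ Ulla: 08:10-09:05, 11:25-11:30, 11:40-13:10.
Imani ∩ Zane ∩ Nikolai ∩ Ulla ∩ Ana: 08:10-09:05, 11:40-13:10.
So the common availability across everyone is 08:10-09:05, 11:40-13:10.
The longest is 11:40-13:10 at 90 minutes.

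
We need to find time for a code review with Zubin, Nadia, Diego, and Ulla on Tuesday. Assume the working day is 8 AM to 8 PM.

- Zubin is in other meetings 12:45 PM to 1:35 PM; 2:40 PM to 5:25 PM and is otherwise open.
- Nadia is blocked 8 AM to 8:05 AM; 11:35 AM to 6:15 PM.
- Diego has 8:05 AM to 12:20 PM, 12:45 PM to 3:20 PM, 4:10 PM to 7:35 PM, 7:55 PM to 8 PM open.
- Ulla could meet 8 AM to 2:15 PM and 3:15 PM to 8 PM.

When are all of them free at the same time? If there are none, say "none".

Zubin free: 08:00-12:45, 13:35-14:40, 17:25-20:00 (invert busy blocks within the working day).
Nadia free: 08:05-11:35, 18:15-20:00 (invert busy blocks within the working day).
Diego free: 08:05-12:20, 12:45-15:20, 16:10-19:35, 19:55-20:00.
Ulla free: 08:00-14:15, 15:15-20:00.
Zubin ∩ Nadia: 08:05-11:35, 18:15-20:00.
Zubin ∩ Nadia ∩ Diego: 08:05-11:35, 18:15-19:35, 19:55-20:00.
Zubin ∩ Nadia ∩ Diego ∩ Ulla: 08:05-11:35, 18:15-19:35, 19:55-20:00.
So the common availability across everyone is 08:05-11:35, 18:15-19:35, 19:55-20:00.

08:05-11:35, 18:15-19:35, 19:55-20:00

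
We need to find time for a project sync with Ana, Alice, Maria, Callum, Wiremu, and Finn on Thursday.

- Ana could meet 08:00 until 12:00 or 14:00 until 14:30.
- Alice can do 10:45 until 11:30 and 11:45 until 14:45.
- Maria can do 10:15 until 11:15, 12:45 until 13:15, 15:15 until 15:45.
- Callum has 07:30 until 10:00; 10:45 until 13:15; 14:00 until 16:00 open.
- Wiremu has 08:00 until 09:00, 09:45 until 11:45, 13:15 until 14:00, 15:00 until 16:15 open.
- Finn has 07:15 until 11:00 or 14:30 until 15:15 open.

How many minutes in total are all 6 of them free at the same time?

Ana ∩ Alice: 10:45-11:30, 11:45-12:00, 14:00-14:30.
Ana ∩ Alice ∩ Maria: 10:45-11:15.
Ana ∩ Alice ∩ Maria ∩ Callum: 10:45-11:15.
Ana ∩ Alice ∩ Maria ∩ Callum ∩ Wiremu: 10:45-11:15.
Ana ∩ Alice ∩ Maria ∩ Callum ∩ Wiremu ∩ Finn: 10:45-11:00.
So the common availability across everyone is 10:45-11:00.
That's a single block of 15 minutes.

15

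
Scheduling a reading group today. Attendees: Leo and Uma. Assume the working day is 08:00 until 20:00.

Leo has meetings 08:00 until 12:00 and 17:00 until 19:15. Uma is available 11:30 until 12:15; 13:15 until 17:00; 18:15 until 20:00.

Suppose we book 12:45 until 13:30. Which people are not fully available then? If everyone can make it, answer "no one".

Leo free: 12:00-17:00, 19:15-20:00 (invert busy blocks within the working day).
Uma free: 11:30-12:15, 13:15-17:00, 18:15-20:00.
Leo: free for 12:45-13:30. Uma: not fully free for 12:45-13:30.

Uma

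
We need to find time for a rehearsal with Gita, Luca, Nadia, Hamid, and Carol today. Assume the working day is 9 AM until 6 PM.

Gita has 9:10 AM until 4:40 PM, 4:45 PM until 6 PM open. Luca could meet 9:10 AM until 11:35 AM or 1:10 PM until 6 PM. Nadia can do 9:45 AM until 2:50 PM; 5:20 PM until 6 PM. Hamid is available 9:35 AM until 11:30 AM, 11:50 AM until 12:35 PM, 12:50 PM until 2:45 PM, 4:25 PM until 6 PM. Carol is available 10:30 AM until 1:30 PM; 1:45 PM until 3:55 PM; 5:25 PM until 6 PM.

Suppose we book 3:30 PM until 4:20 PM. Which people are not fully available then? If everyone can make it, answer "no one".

Gita: free for 15:30-16:20. Luca: free for 15:30-16:20. Nadia: not fully free for 15:30-16:20. Hamid: not fully free for 15:30-16:20. Carol: not fully free for 15:30-16:20.

Carol, Hamid, Nadia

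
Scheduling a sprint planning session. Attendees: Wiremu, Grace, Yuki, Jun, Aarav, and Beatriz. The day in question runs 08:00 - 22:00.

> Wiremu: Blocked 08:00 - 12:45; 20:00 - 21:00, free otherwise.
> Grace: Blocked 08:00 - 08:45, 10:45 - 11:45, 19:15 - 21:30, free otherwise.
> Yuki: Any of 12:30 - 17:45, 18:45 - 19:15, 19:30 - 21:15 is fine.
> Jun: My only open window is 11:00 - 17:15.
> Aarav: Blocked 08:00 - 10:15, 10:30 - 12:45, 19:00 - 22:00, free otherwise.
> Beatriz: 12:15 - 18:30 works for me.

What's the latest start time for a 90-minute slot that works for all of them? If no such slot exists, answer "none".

15:45

Wiremu free: 12:45-20:00, 21:00-22:00 (invert busy blocks within the working day).
Grace free: 08:45-10:45, 11:45-19:15, 21:30-22:00 (invert busy blocks within the working day).
Yuki free: 12:30-17:45, 18:45-19:15, 19:30-21:15.
Jun free: 11:00-17:15.
Aarav free: 10:15-10:30, 12:45-19:00 (invert busy blocks within the working day).
Beatriz free: 12:15-18:30.
Wiremu ∩ Grace: 12:45-19:15, 21:30-22:00.
Wiremu ∩ Grace ∩ Yuki: 12:45-17:45, 18:45-19:15.
Wiremu ∩ Grace ∩ Yuki ∩ Jun: 12:45-17:15.
Wiremu ∩ Grace ∩ Yuki ∩ Jun ∩ Aarav: 12:45-17:15.
Wiremu ∩ Grace ∩ Yuki ∩ Jun ∩ Aarav ∩ Beatriz: 12:45-17:15.
So the common availability across everyone is 12:45-17:15.
The last common window of at least 90 minutes is 12:45-17:15; a 90-minute meeting can start as late as 15:45 and still end by 17:15.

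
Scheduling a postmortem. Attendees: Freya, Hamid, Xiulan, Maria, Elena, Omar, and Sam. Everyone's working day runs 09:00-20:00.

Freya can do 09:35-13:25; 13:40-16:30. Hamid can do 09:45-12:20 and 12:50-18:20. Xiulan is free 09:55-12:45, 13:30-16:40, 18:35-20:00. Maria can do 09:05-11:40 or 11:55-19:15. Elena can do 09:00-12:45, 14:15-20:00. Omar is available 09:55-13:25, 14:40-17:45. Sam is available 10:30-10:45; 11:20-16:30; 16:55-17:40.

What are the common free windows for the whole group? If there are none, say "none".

10:30-10:45, 11:20-11:40, 11:55-12:20, 14:40-16:30

Freya ∩ Hamid: 09:45-12:20, 12:50-13:25, 13:40-16:30.
Freya ∩ Hamid ∩ Xiulan: 09:55-12:20, 13:40-16:30.
Freya ∩ Hamid ∩ Xiulan ∩ Maria: 09:55-11:40, 11:55-12:20, 13:40-16:30.
Freya ∩ Hamid ∩ Xiulan ∩ Maria ∩ Elena: 09:55-11:40, 11:55-12:20, 14:15-16:30.
Freya ∩ Hamid ∩ Xiulan ∩ Maria ∩ Elena ∩ Omar: 09:55-11:40, 11:55-12:20, 14:40-16:30.
Freya ∩ Hamid ∩ Xiulan ∩ Maria ∩ Elena ∩ Omar ∩ Sam: 10:30-10:45, 11:20-11:40, 11:55-12:20, 14:40-16:30.
So the common availability across everyone is 10:30-10:45, 11:20-11:40, 11:55-12:20, 14:40-16:30.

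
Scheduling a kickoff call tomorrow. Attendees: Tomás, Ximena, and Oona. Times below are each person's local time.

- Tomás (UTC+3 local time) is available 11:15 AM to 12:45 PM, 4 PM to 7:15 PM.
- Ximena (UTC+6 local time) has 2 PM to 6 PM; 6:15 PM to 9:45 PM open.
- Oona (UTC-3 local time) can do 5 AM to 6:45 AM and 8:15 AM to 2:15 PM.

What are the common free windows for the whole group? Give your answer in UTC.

Tomás in UTC: 08:15-09:45, 13:00-16:15 (subtract 3h to convert from UTC+3).
Ximena in UTC: 08:00-12:00, 12:15-15:45 (subtract 6h to convert from UTC+6).
Oona in UTC: 08:00-09:45, 11:15-17:15 (add 3h to convert from UTC-3).
Tomás ∩ Ximena: 08:15-09:45, 13:00-15:45.
Tomás ∩ Ximena ∩ Oona: 08:15-09:45, 13:00-15:45.

08:15-09:45, 13:00-15:45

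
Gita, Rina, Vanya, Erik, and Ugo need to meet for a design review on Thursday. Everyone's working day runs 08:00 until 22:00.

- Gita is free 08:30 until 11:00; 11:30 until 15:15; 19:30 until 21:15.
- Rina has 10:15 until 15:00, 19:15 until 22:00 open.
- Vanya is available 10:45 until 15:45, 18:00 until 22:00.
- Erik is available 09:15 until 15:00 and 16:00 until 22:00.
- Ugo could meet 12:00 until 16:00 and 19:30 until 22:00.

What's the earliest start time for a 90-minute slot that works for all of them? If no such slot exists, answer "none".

12:00

Gita ∩ Rina: 10:15-11:00, 11:30-15:00, 19:30-21:15.
Gita ∩ Rina ∩ Vanya: 10:45-11:00, 11:30-15:00, 19:30-21:15.
Gita ∩ Rina ∩ Vanya ∩ Erik: 10:45-11:00, 11:30-15:00, 19:30-21:15.
Gita ∩ Rina ∩ Vanya ∩ Erik ∩ Ugo: 12:00-15:00, 19:30-21:15.
So the common availability across everyone is 12:00-15:00, 19:30-21:15.
The first common window of at least 90 minutes is 12:00-15:00, so the earliest start is 12:00.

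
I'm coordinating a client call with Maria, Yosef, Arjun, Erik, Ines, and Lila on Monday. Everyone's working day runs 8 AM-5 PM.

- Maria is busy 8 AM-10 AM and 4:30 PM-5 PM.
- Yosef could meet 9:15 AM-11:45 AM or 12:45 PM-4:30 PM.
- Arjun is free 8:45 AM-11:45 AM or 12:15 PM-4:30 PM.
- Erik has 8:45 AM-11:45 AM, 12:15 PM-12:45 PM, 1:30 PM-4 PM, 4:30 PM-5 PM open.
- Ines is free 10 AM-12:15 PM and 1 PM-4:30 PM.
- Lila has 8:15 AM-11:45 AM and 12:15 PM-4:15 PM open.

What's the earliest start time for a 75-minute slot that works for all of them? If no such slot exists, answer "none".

Maria free: 10:00-16:30 (invert busy blocks within the working day).
Yosef free: 09:15-11:45, 12:45-16:30.
Arjun free: 08:45-11:45, 12:15-16:30.
Erik free: 08:45-11:45, 12:15-12:45, 13:30-16:00, 16:30-17:00.
Ines free: 10:00-12:15, 13:00-16:30.
Lila free: 08:15-11:45, 12:15-16:15.
Maria ∩ Yosef: 10:00-11:45, 12:45-16:30.
Maria ∩ Yosef ∩ Arjun: 10:00-11:45, 12:45-16:30.
Maria ∩ Yosef ∩ Arjun ∩ Erik: 10:00-11:45, 13:30-16:00.
Maria ∩ Yosef ∩ Arjun ∩ Erik ∩ Ines: 10:00-11:45, 13:30-16:00.
Maria ∩ Yosef ∩ Arjun ∩ Erik ∩ Ines ∩ Lila: 10:00-11:45, 13:30-16:00.
The first common window of at least 75 minutes is 10:00-11:45, so the earliest start is 10:00.

10:00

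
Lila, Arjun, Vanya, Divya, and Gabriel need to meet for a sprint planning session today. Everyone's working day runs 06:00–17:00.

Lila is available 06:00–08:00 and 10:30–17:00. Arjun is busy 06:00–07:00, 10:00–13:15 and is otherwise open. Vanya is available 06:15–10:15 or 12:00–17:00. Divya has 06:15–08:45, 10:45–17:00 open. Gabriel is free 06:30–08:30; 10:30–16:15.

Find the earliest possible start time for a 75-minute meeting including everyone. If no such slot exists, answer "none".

13:15

Lila free: 06:00-08:00, 10:30-17:00.
Arjun free: 07:00-10:00, 13:15-17:00 (invert busy blocks within the working day).
Vanya free: 06:15-10:15, 12:00-17:00.
Divya free: 06:15-08:45, 10:45-17:00.
Gabriel free: 06:30-08:30, 10:30-16:15.
Lila ∩ Arjun: 07:00-08:00, 13:15-17:00.
Lila ∩ Arjun ∩ Vanya: 07:00-08:00, 13:15-17:00.
Lila ∩ Arjun ∩ Vanya ∩ Divya: 07:00-08:00, 13:15-17:00.
Lila ∩ Arjun ∩ Vanya ∩ Divya ∩ Gabriel: 07:00-08:00, 13:15-16:15.
The first common window of at least 75 minutes is 13:15-16:15, so the earliest start is 13:15.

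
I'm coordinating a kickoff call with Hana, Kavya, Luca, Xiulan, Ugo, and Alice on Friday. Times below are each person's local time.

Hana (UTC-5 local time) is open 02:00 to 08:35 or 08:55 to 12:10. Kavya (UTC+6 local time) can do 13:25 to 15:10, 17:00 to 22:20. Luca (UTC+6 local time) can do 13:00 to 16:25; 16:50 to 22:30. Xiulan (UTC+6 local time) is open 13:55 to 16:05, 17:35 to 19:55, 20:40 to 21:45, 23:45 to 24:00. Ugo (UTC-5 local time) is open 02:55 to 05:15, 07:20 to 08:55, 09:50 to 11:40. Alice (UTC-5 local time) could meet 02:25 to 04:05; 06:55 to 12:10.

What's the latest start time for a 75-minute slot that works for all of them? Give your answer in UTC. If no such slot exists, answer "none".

Hana in UTC: 07:00-13:35, 13:55-17:10 (add 5h to convert from UTC-5).
Kavya in UTC: 07:25-09:10, 11:00-16:20 (subtract 6h to convert from UTC+6).
Luca in UTC: 07:00-10:25, 10:50-16:30 (subtract 6h to convert from UTC+6).
Xiulan in UTC: 07:55-10:05, 11:35-13:55, 14:40-15:45, 17:45-18:00 (subtract 6h to convert from UTC+6).
Ugo in UTC: 07:55-10:15, 12:20-13:55, 14:50-16:40 (add 5h to convert from UTC-5).
Alice in UTC: 07:25-09:05, 11:55-17:10 (add 5h to convert from UTC-5).
Hana ∩ Kavya: 07:25-09:10, 11:00-13:35, 13:55-16:20.
Hana ∩ Kavya ∩ Luca: 07:25-09:10, 11:00-13:35, 13:55-16:20.
Hana ∩ Kavya ∩ Luca ∩ Xiulan: 07:55-09:10, 11:35-13:35, 14:40-15:45.
Hana ∩ Kavya ∩ Luca ∩ Xiulan ∩ Ugo: 07:55-09:10, 12:20-13:35, 14:50-15:45.
Hana ∩ Kavya ∩ Luca ∩ Xiulan ∩ Ugo ∩ Alice: 07:55-09:05, 12:20-13:35, 14:50-15:45.
The last common window of at least 75 minutes is 12:20-13:35; a 75-minute meeting can start as late as 12:20 and still end by 13:35.

12:20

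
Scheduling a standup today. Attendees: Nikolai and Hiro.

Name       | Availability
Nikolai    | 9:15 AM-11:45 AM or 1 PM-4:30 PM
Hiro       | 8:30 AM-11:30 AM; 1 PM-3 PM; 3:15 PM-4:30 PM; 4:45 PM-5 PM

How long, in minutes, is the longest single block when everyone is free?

135

Nikolai ∩ Hiro: 09:15-11:30, 13:00-15:00, 15:15-16:30.
So the common availability across everyone is 09:15-11:30, 13:00-15:00, 15:15-16:30.
The longest is 09:15-11:30 at 135 minutes.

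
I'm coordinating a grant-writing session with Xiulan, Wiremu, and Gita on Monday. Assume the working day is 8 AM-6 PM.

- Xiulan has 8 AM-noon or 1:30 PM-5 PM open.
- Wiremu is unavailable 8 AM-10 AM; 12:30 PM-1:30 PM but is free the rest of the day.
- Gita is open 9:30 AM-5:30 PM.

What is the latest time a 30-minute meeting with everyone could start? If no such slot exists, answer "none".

Xiulan free: 08:00-12:00, 13:30-17:00.
Wiremu free: 10:00-12:30, 13:30-18:00 (invert busy blocks within the working day).
Gita free: 09:30-17:30.
Xiulan ∩ Wiremu: 10:00-12:00, 13:30-17:00.
Xiulan ∩ Wiremu ∩ Gita: 10:00-12:00, 13:30-17:00.
The last common window of at least 30 minutes is 13:30-17:00; a 30-minute meeting can start as late as 16:30 and still end by 17:00.

16:30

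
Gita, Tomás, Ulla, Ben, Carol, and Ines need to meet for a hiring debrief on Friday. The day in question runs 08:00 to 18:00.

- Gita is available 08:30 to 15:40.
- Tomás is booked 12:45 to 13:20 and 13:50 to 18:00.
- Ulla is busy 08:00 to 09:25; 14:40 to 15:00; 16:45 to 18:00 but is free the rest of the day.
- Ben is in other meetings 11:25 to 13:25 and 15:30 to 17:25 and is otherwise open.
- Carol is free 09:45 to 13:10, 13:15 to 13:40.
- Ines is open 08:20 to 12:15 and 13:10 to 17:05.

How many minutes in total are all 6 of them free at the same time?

115

Gita free: 08:30-15:40.
Tomás free: 08:00-12:45, 13:20-13:50 (invert busy blocks within the working day).
Ulla free: 09:25-14:40, 15:00-16:45 (invert busy blocks within the working day).
Ben free: 08:00-11:25, 13:25-15:30, 17:25-18:00 (invert busy blocks within the working day).
Carol free: 09:45-13:10, 13:15-13:40.
Ines free: 08:20-12:15, 13:10-17:05.
Gita ∩ Tomás: 08:30-12:45, 13:20-13:50.
Gita ∩ Tomás ∩ Ulla: 09:25-12:45, 13:20-13:50.
Gita ∩ Tomás ∩ Ulla ∩ Ben: 09:25-11:25, 13:25-13:50.
Gita ∩ Tomás ∩ Ulla ∩ Ben ∩ Carol: 09:45-11:25, 13:25-13:40.
Gita ∩ Tomás ∩ Ulla ∩ Ben ∩ Carol ∩ Ines: 09:45-11:25, 13:25-13:40.
Summing the common windows: 100 + 15 = 115 minutes.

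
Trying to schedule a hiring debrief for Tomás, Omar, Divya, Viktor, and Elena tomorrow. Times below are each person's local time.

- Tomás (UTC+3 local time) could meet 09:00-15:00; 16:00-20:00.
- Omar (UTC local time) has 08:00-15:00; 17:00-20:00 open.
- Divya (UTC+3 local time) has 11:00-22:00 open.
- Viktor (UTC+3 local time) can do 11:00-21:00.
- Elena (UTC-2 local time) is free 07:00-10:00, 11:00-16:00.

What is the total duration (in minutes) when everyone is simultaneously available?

300

Tomás in UTC: 06:00-12:00, 13:00-17:00 (subtract 3h to convert from UTC+3).
Omar in UTC: 08:00-15:00, 17:00-20:00.
Divya in UTC: 08:00-19:00 (subtract 3h to convert from UTC+3).
Viktor in UTC: 08:00-18:00 (subtract 3h to convert from UTC+3).
Elena in UTC: 09:00-12:00, 13:00-18:00 (add 2h to convert from UTC-2).
Tomás ∩ Omar: 08:00-12:00, 13:00-15:00.
Tomás ∩ Omar ∩ Divya: 08:00-12:00, 13:00-15:00.
Tomás ∩ Omar ∩ Divya ∩ Viktor: 08:00-12:00, 13:00-15:00.
Tomás ∩ Omar ∩ Divya ∩ Viktor ∩ Elena: 09:00-12:00, 13:00-15:00.
Those are the intersection windows.
Summing the common windows: 180 + 120 = 300 minutes.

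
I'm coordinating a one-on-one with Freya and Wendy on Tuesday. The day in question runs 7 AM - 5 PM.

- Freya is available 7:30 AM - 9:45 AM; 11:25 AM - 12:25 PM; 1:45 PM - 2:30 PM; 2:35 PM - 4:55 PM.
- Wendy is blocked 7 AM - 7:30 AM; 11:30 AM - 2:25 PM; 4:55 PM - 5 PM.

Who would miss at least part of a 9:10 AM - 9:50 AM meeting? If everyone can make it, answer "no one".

Freya free: 07:30-09:45, 11:25-12:25, 13:45-14:30, 14:35-16:55.
Wendy free: 07:30-11:30, 14:25-16:55 (invert busy blocks within the working day).
Freya: not fully free for 09:10-09:50. Wendy: free for 09:10-09:50.

Freya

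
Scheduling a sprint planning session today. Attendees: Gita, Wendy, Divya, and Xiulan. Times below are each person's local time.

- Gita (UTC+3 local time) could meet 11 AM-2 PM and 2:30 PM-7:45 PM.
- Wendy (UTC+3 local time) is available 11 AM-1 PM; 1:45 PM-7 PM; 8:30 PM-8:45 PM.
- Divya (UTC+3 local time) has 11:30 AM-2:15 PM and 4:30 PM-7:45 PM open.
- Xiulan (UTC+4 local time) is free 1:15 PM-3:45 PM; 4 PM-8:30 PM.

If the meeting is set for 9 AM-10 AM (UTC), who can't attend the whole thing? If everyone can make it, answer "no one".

Xiulan

Gita in UTC: 08:00-11:00, 11:30-16:45 (subtract 3h to convert from UTC+3).
Wendy in UTC: 08:00-10:00, 10:45-16:00, 17:30-17:45 (subtract 3h to convert from UTC+3).
Divya in UTC: 08:30-11:15, 13:30-16:45 (subtract 3h to convert from UTC+3).
Xiulan in UTC: 09:15-11:45, 12:00-16:30 (subtract 4h to convert from UTC+4).
Gita: free for 09:00-10:00. Wendy: free for 09:00-10:00. Divya: free for 09:00-10:00. Xiulan: not fully free for 09:00-10:00.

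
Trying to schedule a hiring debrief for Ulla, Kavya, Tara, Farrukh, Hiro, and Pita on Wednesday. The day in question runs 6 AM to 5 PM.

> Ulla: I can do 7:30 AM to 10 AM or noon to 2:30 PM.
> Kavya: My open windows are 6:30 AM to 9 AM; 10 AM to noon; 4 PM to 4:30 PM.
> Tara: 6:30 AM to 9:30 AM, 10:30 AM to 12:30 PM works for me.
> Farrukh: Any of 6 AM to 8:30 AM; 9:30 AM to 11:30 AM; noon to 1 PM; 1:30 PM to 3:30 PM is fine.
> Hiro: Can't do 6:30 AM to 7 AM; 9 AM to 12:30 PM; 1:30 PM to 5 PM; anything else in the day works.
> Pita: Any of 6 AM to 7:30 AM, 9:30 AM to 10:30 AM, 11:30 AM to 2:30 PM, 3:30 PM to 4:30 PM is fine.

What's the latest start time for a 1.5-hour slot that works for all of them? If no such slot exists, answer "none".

none

Ulla free: 07:30-10:00, 12:00-14:30.
Kavya free: 06:30-09:00, 10:00-12:00, 16:00-16:30.
Tara free: 06:30-09:30, 10:30-12:30.
Farrukh free: 06:00-08:30, 09:30-11:30, 12:00-13:00, 13:30-15:30.
Hiro free: 06:00-06:30, 07:00-09:00, 12:30-13:30 (invert busy blocks within the working day).
Pita free: 06:00-07:30, 09:30-10:30, 11:30-14:30, 15:30-16:30.
Ulla ∩ Kavya: 07:30-09:00.
Ulla ∩ Kavya ∩ Tara: 07:30-09:00.
Ulla ∩ Kavya ∩ Tara ∩ Farrukh: 07:30-08:30.
Ulla ∩ Kavya ∩ Tara ∩ Farrukh ∩ Hiro: 07:30-08:30.
Ulla ∩ Kavya ∩ Tara ∩ Farrukh ∩ Hiro ∩ Pita: ∅.
There is no time when everyone is free.
No common window is at least 90 minutes long.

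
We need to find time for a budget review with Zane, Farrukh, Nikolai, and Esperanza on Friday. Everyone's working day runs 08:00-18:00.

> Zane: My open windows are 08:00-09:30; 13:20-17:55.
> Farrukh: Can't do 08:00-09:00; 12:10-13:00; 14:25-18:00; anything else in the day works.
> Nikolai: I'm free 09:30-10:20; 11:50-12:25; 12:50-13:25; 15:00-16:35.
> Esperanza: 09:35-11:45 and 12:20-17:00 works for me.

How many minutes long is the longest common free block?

5

Zane free: 08:00-09:30, 13:20-17:55.
Farrukh free: 09:00-12:10, 13:00-14:25 (invert busy blocks within the working day).
Nikolai free: 09:30-10:20, 11:50-12:25, 12:50-13:25, 15:00-16:35.
Esperanza free: 09:35-11:45, 12:20-17:00.
Zane ∩ Farrukh: 09:00-09:30, 13:20-14:25.
Zane ∩ Farrukh ∩ Nikolai: 13:20-13:25.
Zane ∩ Farrukh ∩ Nikolai ∩ Esperanza: 13:20-13:25.
The longest is 13:20-13:25 at 5 minutes.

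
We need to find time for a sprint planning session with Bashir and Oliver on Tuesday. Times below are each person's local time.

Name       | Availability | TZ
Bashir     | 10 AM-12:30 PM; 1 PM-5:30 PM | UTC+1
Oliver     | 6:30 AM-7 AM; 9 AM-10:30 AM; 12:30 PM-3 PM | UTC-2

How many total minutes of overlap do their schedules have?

180

Bashir in UTC: 09:00-11:30, 12:00-16:30 (subtract 1h to convert from UTC+1).
Oliver in UTC: 08:30-09:00, 11:00-12:30, 14:30-17:00 (add 2h to convert from UTC-2).
Bashir ∩ Oliver: 11:00-11:30, 12:00-12:30, 14:30-16:30.
Summing the common windows: 30 + 30 + 120 = 180 minutes.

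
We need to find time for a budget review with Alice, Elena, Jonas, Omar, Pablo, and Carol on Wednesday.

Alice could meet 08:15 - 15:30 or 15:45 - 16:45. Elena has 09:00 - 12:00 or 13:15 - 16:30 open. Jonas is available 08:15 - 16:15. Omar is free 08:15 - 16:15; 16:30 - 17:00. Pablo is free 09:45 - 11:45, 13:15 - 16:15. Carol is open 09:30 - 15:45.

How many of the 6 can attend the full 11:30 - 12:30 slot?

Alice, Jonas, Omar, and Carol can make the full 11:30-12:30 slot — that's 4.

4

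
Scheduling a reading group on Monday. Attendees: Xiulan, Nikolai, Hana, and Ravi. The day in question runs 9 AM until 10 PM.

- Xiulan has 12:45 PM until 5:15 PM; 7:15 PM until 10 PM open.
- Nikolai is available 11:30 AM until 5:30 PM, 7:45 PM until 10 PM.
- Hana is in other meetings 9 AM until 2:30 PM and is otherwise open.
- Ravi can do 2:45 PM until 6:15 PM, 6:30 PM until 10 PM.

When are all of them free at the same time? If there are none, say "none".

Xiulan free: 12:45-17:15, 19:15-22:00.
Nikolai free: 11:30-17:30, 19:45-22:00.
Hana free: 14:30-22:00 (invert busy blocks within the working day).
Ravi free: 14:45-18:15, 18:30-22:00.
Xiulan ∩ Nikolai: 12:45-17:15, 19:45-22:00.
Xiulan ∩ Nikolai ∩ Hana: 14:30-17:15, 19:45-22:00.
Xiulan ∩ Nikolai ∩ Hana ∩ Ravi: 14:45-17:15, 19:45-22:00.

14:45-17:15, 19:45-22:00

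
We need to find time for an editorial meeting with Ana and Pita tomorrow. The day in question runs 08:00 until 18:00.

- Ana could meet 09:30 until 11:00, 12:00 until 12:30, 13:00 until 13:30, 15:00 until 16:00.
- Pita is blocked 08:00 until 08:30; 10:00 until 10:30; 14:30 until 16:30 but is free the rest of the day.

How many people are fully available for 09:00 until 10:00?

1

Ana free: 09:30-11:00, 12:00-12:30, 13:00-13:30, 15:00-16:00.
Pita free: 08:30-10:00, 10:30-14:30, 16:30-18:00 (invert busy blocks within the working day).
Pita can make the full 09:00-10:00 slot — that's 1.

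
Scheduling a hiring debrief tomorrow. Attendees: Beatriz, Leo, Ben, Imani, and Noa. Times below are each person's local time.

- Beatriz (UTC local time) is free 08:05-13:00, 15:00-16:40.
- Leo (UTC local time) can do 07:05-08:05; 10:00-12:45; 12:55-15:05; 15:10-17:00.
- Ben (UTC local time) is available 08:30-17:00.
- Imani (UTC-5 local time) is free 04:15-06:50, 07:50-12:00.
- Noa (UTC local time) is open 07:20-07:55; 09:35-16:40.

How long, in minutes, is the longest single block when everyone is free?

Beatriz in UTC: 08:05-13:00, 15:00-16:40.
Leo in UTC: 07:05-08:05, 10:00-12:45, 12:55-15:05, 15:10-17:00.
Ben in UTC: 08:30-17:00.
Imani in UTC: 09:15-11:50, 12:50-17:00 (add 5h to convert from UTC-5).
Noa in UTC: 07:20-07:55, 09:35-16:40.
Beatriz ∩ Leo: 10:00-12:45, 12:55-13:00, 15:00-15:05, 15:10-16:40.
Beatriz ∩ Leo ∩ Ben: 10:00-12:45, 12:55-13:00, 15:00-15:05, 15:10-16:40.
Beatriz ∩ Leo ∩ Ben ∩ Imani: 10:00-11:50, 12:55-13:00, 15:00-15:05, 15:10-16:40.
Beatriz ∩ Leo ∩ Ben ∩ Imani ∩ Noa: 10:00-11:50, 12:55-13:00, 15:00-15:05, 15:10-16:40.
So the common availability across everyone is 10:00-11:50, 12:55-13:00, 15:00-15:05, 15:10-16:40.
The longest is 10:00-11:50 at 110 minutes.

110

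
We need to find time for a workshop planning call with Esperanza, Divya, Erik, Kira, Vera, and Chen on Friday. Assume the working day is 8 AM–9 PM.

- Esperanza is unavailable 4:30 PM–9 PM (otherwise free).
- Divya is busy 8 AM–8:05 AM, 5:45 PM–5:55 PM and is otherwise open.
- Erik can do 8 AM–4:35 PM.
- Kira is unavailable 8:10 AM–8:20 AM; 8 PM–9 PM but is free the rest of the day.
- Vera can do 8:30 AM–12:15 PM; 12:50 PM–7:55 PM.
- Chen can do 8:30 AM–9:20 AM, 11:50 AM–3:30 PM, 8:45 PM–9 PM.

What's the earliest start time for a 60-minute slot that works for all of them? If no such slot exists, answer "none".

Esperanza free: 08:00-16:30 (invert busy blocks within the working day).
Divya free: 08:05-17:45, 17:55-21:00 (invert busy blocks within the working day).
Erik free: 08:00-16:35.
Kira free: 08:00-08:10, 08:20-20:00 (invert busy blocks within the working day).
Vera free: 08:30-12:15, 12:50-19:55.
Chen free: 08:30-09:20, 11:50-15:30, 20:45-21:00.
Esperanza ∩ Divya: 08:05-16:30.
Esperanza ∩ Divya ∩ Erik: 08:05-16:30.
Esperanza ∩ Divya ∩ Erik ∩ Kira: 08:05-08:10, 08:20-16:30.
Esperanza ∩ Divya ∩ Erik ∩ Kira ∩ Vera: 08:30-12:15, 12:50-16:30.
Esperanza ∩ Divya ∩ Erik ∩ Kira ∩ Vera ∩ Chen: 08:30-09:20, 11:50-12:15, 12:50-15:30.
The first common window of at least 60 minutes is 12:50-15:30, so the earliest start is 12:50.

12:50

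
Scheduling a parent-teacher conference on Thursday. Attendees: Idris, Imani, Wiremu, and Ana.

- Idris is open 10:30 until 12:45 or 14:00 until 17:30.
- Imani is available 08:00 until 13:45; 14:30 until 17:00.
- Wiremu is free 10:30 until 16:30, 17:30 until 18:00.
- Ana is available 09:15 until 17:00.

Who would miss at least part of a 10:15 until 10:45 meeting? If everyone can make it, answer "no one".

Idris, Wiremu

Idris: not fully free for 10:15-10:45. Imani: free for 10:15-10:45. Wiremu: not fully free for 10:15-10:45. Ana: free for 10:15-10:45.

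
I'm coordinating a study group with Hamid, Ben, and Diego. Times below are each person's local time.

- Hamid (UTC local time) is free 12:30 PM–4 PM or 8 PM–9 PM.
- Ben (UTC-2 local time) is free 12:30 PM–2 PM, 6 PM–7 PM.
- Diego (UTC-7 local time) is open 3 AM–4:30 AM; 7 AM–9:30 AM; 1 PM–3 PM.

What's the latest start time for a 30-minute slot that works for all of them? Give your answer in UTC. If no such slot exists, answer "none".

20:30

Hamid in UTC: 12:30-16:00, 20:00-21:00.
Ben in UTC: 14:30-16:00, 20:00-21:00 (add 2h to convert from UTC-2).
Diego in UTC: 10:00-11:30, 14:00-16:30, 20:00-22:00 (add 7h to convert from UTC-7).
Hamid ∩ Ben: 14:30-16:00, 20:00-21:00.
Hamid ∩ Ben ∩ Diego: 14:30-16:00, 20:00-21:00.
The last common window of at least 30 minutes is 20:00-21:00; a 30-minute meeting can start as late as 20:30 and still end by 21:00.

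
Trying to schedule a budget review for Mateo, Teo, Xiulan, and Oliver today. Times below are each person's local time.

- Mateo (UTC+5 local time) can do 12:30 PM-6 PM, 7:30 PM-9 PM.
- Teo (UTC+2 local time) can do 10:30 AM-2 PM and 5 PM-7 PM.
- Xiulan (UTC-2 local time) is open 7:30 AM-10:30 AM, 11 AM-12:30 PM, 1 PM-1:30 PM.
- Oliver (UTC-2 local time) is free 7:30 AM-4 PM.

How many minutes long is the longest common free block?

Mateo in UTC: 07:30-13:00, 14:30-16:00 (subtract 5h to convert from UTC+5).
Teo in UTC: 08:30-12:00, 15:00-17:00 (subtract 2h to convert from UTC+2).
Xiulan in UTC: 09:30-12:30, 13:00-14:30, 15:00-15:30 (add 2h to convert from UTC-2).
Oliver in UTC: 09:30-18:00 (add 2h to convert from UTC-2).
Mateo ∩ Teo: 08:30-12:00, 15:00-16:00.
Mateo ∩ Teo ∩ Xiulan: 09:30-12:00, 15:00-15:30.
Mateo ∩ Teo ∩ Xiulan ∩ Oliver: 09:30-12:00, 15:00-15:30.
The longest is 09:30-12:00 at 150 minutes.

150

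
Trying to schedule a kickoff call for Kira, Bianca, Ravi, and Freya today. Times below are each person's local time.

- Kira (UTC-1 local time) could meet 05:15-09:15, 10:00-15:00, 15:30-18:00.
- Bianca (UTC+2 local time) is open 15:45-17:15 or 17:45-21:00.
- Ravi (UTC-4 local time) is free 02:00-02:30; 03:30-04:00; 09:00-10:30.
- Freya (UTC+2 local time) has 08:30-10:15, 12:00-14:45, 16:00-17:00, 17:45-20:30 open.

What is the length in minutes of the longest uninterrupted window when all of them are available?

30

Kira in UTC: 06:15-10:15, 11:00-16:00, 16:30-19:00 (add 1h to convert from UTC-1).
Bianca in UTC: 13:45-15:15, 15:45-19:00 (subtract 2h to convert from UTC+2).
Ravi in UTC: 06:00-06:30, 07:30-08:00, 13:00-14:30 (add 4h to convert from UTC-4).
Freya in UTC: 06:30-08:15, 10:00-12:45, 14:00-15:00, 15:45-18:30 (subtract 2h to convert from UTC+2).
Kira ∩ Bianca: 13:45-15:15, 15:45-16:00, 16:30-19:00.
Kira ∩ Bianca ∩ Ravi: 13:45-14:30.
Kira ∩ Bianca ∩ Ravi ∩ Freya: 14:00-14:30.
The longest is 14:00-14:30 at 30 minutes.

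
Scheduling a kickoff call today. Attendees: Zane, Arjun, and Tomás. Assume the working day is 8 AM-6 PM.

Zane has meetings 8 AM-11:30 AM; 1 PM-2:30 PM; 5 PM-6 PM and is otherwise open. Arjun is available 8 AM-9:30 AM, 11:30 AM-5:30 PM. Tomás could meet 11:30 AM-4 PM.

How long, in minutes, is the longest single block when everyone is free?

90

Zane free: 11:30-13:00, 14:30-17:00 (invert busy blocks within the working day).
Arjun free: 08:00-09:30, 11:30-17:30.
Tomás free: 11:30-16:00.
Zane ∩ Arjun: 11:30-13:00, 14:30-17:00.
Zane ∩ Arjun ∩ Tomás: 11:30-13:00, 14:30-16:00.
The longest is 11:30-13:00 at 90 minutes.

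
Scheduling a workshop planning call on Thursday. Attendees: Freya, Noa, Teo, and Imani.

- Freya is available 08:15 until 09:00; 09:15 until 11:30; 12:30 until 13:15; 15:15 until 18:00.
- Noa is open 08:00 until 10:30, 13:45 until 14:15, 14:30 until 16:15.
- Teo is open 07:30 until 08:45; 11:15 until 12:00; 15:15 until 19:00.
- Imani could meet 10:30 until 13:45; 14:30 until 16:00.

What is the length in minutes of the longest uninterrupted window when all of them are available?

45

Freya ∩ Noa: 08:15-09:00, 09:15-10:30, 15:15-16:15.
Freya ∩ Noa ∩ Teo: 08:15-08:45, 15:15-16:15.
Freya ∩ Noa ∩ Teo ∩ Imani: 15:15-16:00.
The longest is 15:15-16:00 at 45 minutes.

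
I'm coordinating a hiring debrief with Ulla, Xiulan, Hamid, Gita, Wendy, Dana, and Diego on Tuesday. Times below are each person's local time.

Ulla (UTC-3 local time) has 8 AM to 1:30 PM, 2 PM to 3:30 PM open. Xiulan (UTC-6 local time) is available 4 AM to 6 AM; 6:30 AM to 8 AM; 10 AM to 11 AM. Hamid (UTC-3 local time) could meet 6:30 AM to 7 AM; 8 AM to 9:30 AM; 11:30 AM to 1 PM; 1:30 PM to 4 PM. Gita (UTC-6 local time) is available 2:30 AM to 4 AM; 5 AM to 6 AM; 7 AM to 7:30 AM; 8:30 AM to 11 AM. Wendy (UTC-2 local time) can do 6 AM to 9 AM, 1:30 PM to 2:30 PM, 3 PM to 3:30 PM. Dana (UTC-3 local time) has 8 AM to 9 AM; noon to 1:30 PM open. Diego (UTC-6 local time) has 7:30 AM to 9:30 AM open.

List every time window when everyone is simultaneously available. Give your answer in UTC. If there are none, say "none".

none

Ulla in UTC: 11:00-16:30, 17:00-18:30 (add 3h to convert from UTC-3).
Xiulan in UTC: 10:00-12:00, 12:30-14:00, 16:00-17:00 (add 6h to convert from UTC-6).
Hamid in UTC: 09:30-10:00, 11:00-12:30, 14:30-16:00, 16:30-19:00 (add 3h to convert from UTC-3).
Gita in UTC: 08:30-10:00, 11:00-12:00, 13:00-13:30, 14:30-17:00 (add 6h to convert from UTC-6).
Wendy in UTC: 08:00-11:00, 15:30-16:30, 17:00-17:30 (add 2h to convert from UTC-2).
Dana in UTC: 11:00-12:00, 15:00-16:30 (add 3h to convert from UTC-3).
Diego in UTC: 13:30-15:30 (add 6h to convert from UTC-6).
Ulla ∩ Xiulan: 11:00-12:00, 12:30-14:00, 16:00-16:30.
Ulla ∩ Xiulan ∩ Hamid: 11:00-12:00.
Ulla ∩ Xiulan ∩ Hamid ∩ Gita: 11:00-12:00.
Ulla ∩ Xiulan ∩ Hamid ∩ Gita ∩ Wendy: ∅.
Ulla ∩ Xiulan ∩ Hamid ∩ Gita ∩ Wendy ∩ Dana: ∅.
Ulla ∩ Xiulan ∩ Hamid ∩ Gita ∩ Wendy ∩ Dana ∩ Diego: ∅.
There is no time when everyone is free.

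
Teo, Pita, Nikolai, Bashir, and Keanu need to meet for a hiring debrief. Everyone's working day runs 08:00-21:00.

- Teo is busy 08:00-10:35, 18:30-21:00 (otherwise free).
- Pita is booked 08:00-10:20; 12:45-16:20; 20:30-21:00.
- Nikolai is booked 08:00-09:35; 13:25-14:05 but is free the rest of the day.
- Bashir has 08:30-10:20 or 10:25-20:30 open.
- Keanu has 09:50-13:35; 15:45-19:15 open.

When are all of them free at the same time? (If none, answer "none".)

10:35-12:45, 16:20-18:30

Teo free: 10:35-18:30 (invert busy blocks within the working day).
Pita free: 10:20-12:45, 16:20-20:30 (invert busy blocks within the working day).
Nikolai free: 09:35-13:25, 14:05-21:00 (invert busy blocks within the working day).
Bashir free: 08:30-10:20, 10:25-20:30.
Keanu free: 09:50-13:35, 15:45-19:15.
Teo ∩ Pita: 10:35-12:45, 16:20-18:30.
Teo ∩ Pita ∩ Nikolai: 10:35-12:45, 16:20-18:30.
Teo ∩ Pita ∩ Nikolai ∩ Bashir: 10:35-12:45, 16:20-18:30.
Teo ∩ Pita ∩ Nikolai ∩ Bashir ∩ Keanu: 10:35-12:45, 16:20-18:30.
So the common availability across everyone is 10:35-12:45, 16:20-18:30.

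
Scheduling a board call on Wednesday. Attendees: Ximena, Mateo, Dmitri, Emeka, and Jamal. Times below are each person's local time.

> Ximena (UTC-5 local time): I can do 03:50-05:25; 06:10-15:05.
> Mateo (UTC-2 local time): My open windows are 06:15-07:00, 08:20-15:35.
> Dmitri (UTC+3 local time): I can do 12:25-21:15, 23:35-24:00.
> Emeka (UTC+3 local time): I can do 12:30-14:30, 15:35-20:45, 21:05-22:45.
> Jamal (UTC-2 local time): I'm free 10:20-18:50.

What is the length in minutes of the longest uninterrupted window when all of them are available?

300

Ximena in UTC: 08:50-10:25, 11:10-20:05 (add 5h to convert from UTC-5).
Mateo in UTC: 08:15-09:00, 10:20-17:35 (add 2h to convert from UTC-2).
Dmitri in UTC: 09:25-18:15, 20:35-21:00 (subtract 3h to convert from UTC+3).
Emeka in UTC: 09:30-11:30, 12:35-17:45, 18:05-19:45 (subtract 3h to convert from UTC+3).
Jamal in UTC: 12:20-20:50 (add 2h to convert from UTC-2).
Ximena ∩ Mateo: 08:50-09:00, 10:20-10:25, 11:10-17:35.
Ximena ∩ Mateo ∩ Dmitri: 10:20-10:25, 11:10-17:35.
Ximena ∩ Mateo ∩ Dmitri ∩ Emeka: 10:20-10:25, 11:10-11:30, 12:35-17:35.
Ximena ∩ Mateo ∩ Dmitri ∩ Emeka ∩ Jamal: 12:35-17:35.
The longest is 12:35-17:35 at 300 minutes.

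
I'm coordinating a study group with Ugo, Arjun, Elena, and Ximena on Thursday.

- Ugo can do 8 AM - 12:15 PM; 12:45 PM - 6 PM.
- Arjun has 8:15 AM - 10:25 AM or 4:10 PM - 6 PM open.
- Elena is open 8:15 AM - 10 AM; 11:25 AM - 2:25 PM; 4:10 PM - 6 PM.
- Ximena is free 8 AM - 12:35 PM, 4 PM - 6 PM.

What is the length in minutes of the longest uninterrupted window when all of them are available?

Ugo ∩ Arjun: 08:15-10:25, 16:10-18:00.
Ugo ∩ Arjun ∩ Elena: 08:15-10:00, 16:10-18:00.
Ugo ∩ Arjun ∩ Elena ∩ Ximena: 08:15-10:00, 16:10-18:00.
Those are the intersection windows.
The longest is 16:10-18:00 at 110 minutes.

110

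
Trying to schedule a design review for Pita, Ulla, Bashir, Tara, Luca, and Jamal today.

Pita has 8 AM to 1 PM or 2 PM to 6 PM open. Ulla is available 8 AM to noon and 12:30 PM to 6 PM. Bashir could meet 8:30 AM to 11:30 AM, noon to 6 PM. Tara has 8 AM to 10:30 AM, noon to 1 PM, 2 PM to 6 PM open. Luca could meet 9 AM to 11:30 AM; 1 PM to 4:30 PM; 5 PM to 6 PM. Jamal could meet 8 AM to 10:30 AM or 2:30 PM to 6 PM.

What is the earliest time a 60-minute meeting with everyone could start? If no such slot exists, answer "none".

Pita ∩ Ulla: 08:00-12:00, 12:30-13:00, 14:00-18:00.
Pita ∩ Ulla ∩ Bashir: 08:30-11:30, 12:30-13:00, 14:00-18:00.
Pita ∩ Ulla ∩ Bashir ∩ Tara: 08:30-10:30, 12:30-13:00, 14:00-18:00.
Pita ∩ Ulla ∩ Bashir ∩ Tara ∩ Luca: 09:00-10:30, 14:00-16:30, 17:00-18:00.
Pita ∩ Ulla ∩ Bashir ∩ Tara ∩ Luca ∩ Jamal: 09:00-10:30, 14:30-16:30, 17:00-18:00.
So the common availability across everyone is 09:00-10:30, 14:30-16:30, 17:00-18:00.
The first common window of at least 60 minutes is 09:00-10:30, so the earliest start is 09:00.

09:00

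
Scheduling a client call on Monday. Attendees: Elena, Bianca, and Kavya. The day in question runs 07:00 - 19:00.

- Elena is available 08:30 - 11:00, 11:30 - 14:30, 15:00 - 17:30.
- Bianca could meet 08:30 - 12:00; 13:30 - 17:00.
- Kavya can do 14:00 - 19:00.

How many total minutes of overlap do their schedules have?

150

Elena ∩ Bianca: 08:30-11:00, 11:30-12:00, 13:30-14:30, 15:00-17:00.
Elena ∩ Bianca ∩ Kavya: 14:00-14:30, 15:00-17:00.
Summing the common windows: 30 + 120 = 150 minutes.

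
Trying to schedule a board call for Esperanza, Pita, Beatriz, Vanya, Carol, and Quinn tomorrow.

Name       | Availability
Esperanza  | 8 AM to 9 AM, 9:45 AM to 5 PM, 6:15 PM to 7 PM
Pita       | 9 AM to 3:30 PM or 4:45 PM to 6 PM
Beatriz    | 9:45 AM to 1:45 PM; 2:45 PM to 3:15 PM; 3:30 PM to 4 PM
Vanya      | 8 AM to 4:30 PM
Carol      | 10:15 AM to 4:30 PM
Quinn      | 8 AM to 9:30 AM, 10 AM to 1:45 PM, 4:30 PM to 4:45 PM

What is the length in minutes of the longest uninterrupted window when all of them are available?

210

Esperanza ∩ Pita: 09:45-15:30, 16:45-17:00.
Esperanza ∩ Pita ∩ Beatriz: 09:45-13:45, 14:45-15:15.
Esperanza ∩ Pita ∩ Beatriz ∩ Vanya: 09:45-13:45, 14:45-15:15.
Esperanza ∩ Pita ∩ Beatriz ∩ Vanya ∩ Carol: 10:15-13:45, 14:45-15:15.
Esperanza ∩ Pita ∩ Beatriz ∩ Vanya ∩ Carol ∩ Quinn: 10:15-13:45.
The longest is 10:15-13:45 at 210 minutes.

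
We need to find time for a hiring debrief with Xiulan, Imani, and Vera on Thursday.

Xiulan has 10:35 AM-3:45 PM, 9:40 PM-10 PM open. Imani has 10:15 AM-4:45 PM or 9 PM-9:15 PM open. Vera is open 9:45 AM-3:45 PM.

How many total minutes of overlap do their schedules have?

Xiulan ∩ Imani: 10:35-15:45.
Xiulan ∩ Imani ∩ Vera: 10:35-15:45.
So the common availability across everyone is 10:35-15:45.
That's a single block of 310 minutes.

310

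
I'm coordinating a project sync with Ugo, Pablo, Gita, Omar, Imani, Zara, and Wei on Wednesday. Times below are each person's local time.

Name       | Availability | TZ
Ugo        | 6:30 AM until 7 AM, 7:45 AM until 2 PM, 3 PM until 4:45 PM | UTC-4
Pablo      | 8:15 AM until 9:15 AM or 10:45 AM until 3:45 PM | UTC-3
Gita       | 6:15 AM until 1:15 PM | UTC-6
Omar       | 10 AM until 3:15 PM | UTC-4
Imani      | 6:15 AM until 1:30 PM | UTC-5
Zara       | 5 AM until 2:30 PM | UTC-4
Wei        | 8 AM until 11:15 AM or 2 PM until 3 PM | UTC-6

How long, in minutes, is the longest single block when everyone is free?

195

Ugo in UTC: 10:30-11:00, 11:45-18:00, 19:00-20:45 (add 4h to convert from UTC-4).
Pablo in UTC: 11:15-12:15, 13:45-18:45 (add 3h to convert from UTC-3).
Gita in UTC: 12:15-19:15 (add 6h to convert from UTC-6).
Omar in UTC: 14:00-19:15 (add 4h to convert from UTC-4).
Imani in UTC: 11:15-18:30 (add 5h to convert from UTC-5).
Zara in UTC: 09:00-18:30 (add 4h to convert from UTC-4).
Wei in UTC: 14:00-17:15, 20:00-21:00 (add 6h to convert from UTC-6).
Ugo ∩ Pablo: 11:45-12:15, 13:45-18:00.
Ugo ∩ Pablo ∩ Gita: 13:45-18:00.
Ugo ∩ Pablo ∩ Gita ∩ Omar: 14:00-18:00.
Ugo ∩ Pablo ∩ Gita ∩ Omar ∩ Imani: 14:00-18:00.
Ugo ∩ Pablo ∩ Gita ∩ Omar ∩ Imani ∩ Zara: 14:00-18:00.
Ugo ∩ Pablo ∩ Gita ∩ Omar ∩ Imani ∩ Zara ∩ Wei: 14:00-17:15.
Those are the intersection windows.
The longest is 14:00-17:15 at 195 minutes.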